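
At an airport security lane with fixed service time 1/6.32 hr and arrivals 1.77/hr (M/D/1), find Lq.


ρ = 1.77/6.32 = 0.2801
M/D/1: Lq = ρ²/(2(1−ρ)) = 0.07844/(2·0.7199) = 0.05447

Final: 0.05447


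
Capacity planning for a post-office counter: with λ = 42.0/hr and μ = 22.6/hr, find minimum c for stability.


Stability requires cμ > λ ⇔ c > λ/μ.
λ/μ = 42.0/22.6 = 1.8584
Minimum integer c = ⌊1.8584⌋ + 1 = 2
Check: 2·22.6 = 45.20 > 42.0, while 1·22.6 = 22.60 ≤ 42.0

Final: 2 servers


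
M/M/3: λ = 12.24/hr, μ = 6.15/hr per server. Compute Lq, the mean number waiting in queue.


a = λ/μ = 1.9902; ρ = a/3 = 0.6634
P₀ = 0.112683
Lq = P₀·a^c·ρ / (c!·(1−ρ)²) = 0.112683·7.88350·0.6634/(6·0.11329)
= 0.86700

Final: 0.86700


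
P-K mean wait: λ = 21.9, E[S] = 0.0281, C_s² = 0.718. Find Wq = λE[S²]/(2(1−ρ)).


ρ = λ·E[S] = 21.9·0.0281 = 0.6154
E[S²] = E[S]²(1+C_s²) = 0.0281²·(1+0.718) = 0.001357
Wq = λ·E[S²]/(2(1−ρ)) = 21.9·0.001357/(2·0.3846) = 0.03862 hr

Final: 0.03862 hr


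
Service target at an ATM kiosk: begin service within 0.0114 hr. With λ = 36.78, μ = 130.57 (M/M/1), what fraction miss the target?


ρ = 36.78/130.57 = 0.2817
P(Wq > t) = ρ·e^{−(μ−λ)t} = 0.2817·e^{−1.0692}
= 0.2817·0.343281 = 0.096698

Final: 0.096698


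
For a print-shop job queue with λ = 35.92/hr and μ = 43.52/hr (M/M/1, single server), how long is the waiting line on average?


ρ = 35.92/43.52 = 0.8254
Lq = ρ²/(1−ρ) = 0.6812/0.1746 = 3.9009

Final: 3.9009


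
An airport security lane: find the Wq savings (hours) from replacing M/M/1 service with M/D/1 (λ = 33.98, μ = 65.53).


ρ = 33.98/65.53 = 0.5185
Wq(M/M/1) = ρ/(μ−λ) = 0.5185/31.55 = 0.01644 hr
Wq(M/D/1) = ρ/(2(μ−λ)) = 0.008218 hr
Savings = 0.01644 − 0.008218 = 0.008218 hr

Final: 0.008218 hr


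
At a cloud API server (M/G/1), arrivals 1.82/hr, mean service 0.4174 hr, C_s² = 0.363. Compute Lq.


ρ = λ·E[S] = 1.82·0.4174 = 0.7597
Lq = ρ²(1+C_s²)/(2(1−ρ)) = 0.5771·(1+0.363)/(2·0.2403)
= 0.5771·1.3630/0.4807 = 1.63645

Final: 1.63645


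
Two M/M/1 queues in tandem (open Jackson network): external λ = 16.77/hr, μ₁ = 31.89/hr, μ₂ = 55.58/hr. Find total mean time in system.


Each node sees arrival rate λ = 16.77/hr (tandem ⇒ throughput preserved).
W₁ = 1/(μ₁−λ) = 1/(31.89−16.77) = 0.06614 hr
W₂ = 1/(μ₂−λ) = 1/(55.58−16.77) = 0.02577 hr
W_total = W₁ + W₂ = 0.06614 + 0.02577 = 0.09190 hr

Final: 0.09190 hr


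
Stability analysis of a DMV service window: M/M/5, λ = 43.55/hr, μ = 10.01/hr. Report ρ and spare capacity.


Total capacity cμ = 5·10.01 = 50.05/hr
ρ = λ/(cμ) = 43.55/50.05 = 0.8701
Stable ⇔ ρ < 1: YES
Spare capacity = cμ − λ = 50.05 − 43.55 = 6.50/hr

Final: ρ = 0.8701; stable; margin = 6.50/hr


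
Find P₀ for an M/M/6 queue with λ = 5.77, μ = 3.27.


a = λ/μ = 5.77/3.27 = 1.7645; ρ = a/c = 0.2941
Σ_{k=0}^{5} a^k/k! (terms k=0..5) = 1.00000 + 1.76453 + 1.55678 + 0.91566 + 0.40393 + 0.14255 = 5.78343
Tail: a^6/(6!(1−ρ)) = 30.18341/(720·0.7059) = 0.05939
P₀ = 1/(5.78343 + 0.05939) = 1/5.84282 = 0.171150

Final: 0.171150


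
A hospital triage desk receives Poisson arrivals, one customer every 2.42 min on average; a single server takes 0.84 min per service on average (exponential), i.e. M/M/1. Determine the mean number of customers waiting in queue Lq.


λ = 60/2.42 = 24.7934 /hr
μ = 60/0.84 = 71.4286 /hr
ρ = λ/μ = 24.7934/71.4286 = 0.3471
Lq = ρ²/(1−ρ) = 0.1205/0.6529 = 0.1845

Final: 0.1845


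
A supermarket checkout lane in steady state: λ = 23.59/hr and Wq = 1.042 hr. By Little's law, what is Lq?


Lq = λWq = 23.59·1.042 = 24.5808

Final: 24.5808


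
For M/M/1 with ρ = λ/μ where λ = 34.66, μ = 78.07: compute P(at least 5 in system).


ρ = 34.66/78.07 = 0.4440
P(N ≥ n) = ρ^n = 0.4440^5 = 0.017247

Final: 0.017247


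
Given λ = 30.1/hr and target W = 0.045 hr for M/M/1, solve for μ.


W = 1/(μ−λ) ⇒ μ − λ = 1/W = 1/0.045 = 22.2222
μ = λ + 1/W = 30.1 + 22.2222 = 52.3222 per hr

Final: 52.3222 /hr


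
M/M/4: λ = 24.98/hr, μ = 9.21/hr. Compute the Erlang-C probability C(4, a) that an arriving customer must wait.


a = λ/μ = 2.7123; ρ = a/4 = 0.6781
P₀ = 0.056433 (from M/M/c formula)
C(c,a) = [a^c/(c!(1−ρ))]·P₀ = [54.11669/(24·0.3219)]·0.056433
= 7.00414·0.056433 = 0.395267

Final: 0.395267


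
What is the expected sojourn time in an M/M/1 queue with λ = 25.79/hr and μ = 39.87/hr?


W = 1/(μ−λ) = 1/(39.87 − 25.79) = 1/14.08 = 0.07102 hr

Final: 0.07102 hr


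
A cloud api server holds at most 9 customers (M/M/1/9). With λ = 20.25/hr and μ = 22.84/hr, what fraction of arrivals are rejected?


ρ = λ/μ = 20.25/22.84 = 0.8866
P_K = (1−ρ)ρ^K/(1−ρ^(K+1)) = (0.1134·0.338501)/(1 − 0.300116)
= 0.038385/0.699884 = 0.054845

Final: 0.054845


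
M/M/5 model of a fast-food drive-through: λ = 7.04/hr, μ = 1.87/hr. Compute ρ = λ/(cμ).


ρ = λ/(cμ) = 7.04/(5·1.87) = 7.04/9.35 = 0.7529

Final: 0.7529


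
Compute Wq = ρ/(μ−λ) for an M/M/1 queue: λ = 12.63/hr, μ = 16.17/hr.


ρ = 12.63/16.17 = 0.7811
Wq = ρ/(μ−λ) = 0.7811/(16.17 − 12.63) = 0.7811/3.54 = 0.2206 hr

Final: 0.2206 hr


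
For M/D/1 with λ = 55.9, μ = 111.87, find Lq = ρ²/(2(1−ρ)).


ρ = 55.9/111.87 = 0.4997
M/D/1: Lq = ρ²/(2(1−ρ)) = 0.2497/(2·0.5003) = 0.24953

Final: 0.24953


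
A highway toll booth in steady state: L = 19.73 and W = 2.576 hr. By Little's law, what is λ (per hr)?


λ = L/W = 19.73/2.576 = 7.6592 /hr

Final: 7.6592 /hr


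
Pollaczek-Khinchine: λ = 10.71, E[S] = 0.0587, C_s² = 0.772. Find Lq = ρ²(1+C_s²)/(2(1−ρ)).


ρ = λ·E[S] = 10.71·0.0587 = 0.6287
Lq = ρ²(1+C_s²)/(2(1−ρ)) = 0.3952·(1+0.772)/(2·0.3713)
= 0.3952·1.7720/0.7426 = 0.94305

Final: 0.94305


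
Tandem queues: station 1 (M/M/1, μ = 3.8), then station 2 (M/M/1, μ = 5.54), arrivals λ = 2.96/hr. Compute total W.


Each node sees arrival rate λ = 2.96/hr (tandem ⇒ throughput preserved).
W₁ = 1/(μ₁−λ) = 1/(3.8−2.96) = 1.19048 hr
W₂ = 1/(μ₂−λ) = 1/(5.54−2.96) = 0.38760 hr
W_total = W₁ + W₂ = 1.19048 + 0.38760 = 1.57807 hr

Final: 1.57807 hr


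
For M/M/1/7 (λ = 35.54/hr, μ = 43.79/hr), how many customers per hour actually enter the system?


ρ = 0.8116; P_K = (1−ρ)ρ^7/(1−ρ^8) = 0.053834
λ_eff = λ(1 − P_K) = 35.54·(1 − 0.053834) = 35.54·0.946166 = 33.6267 /hr

Final: 33.6267 /hr


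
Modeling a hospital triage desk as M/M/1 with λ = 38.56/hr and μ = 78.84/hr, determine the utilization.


ρ = λ/μ = 38.56/78.84 = 0.4891

Final: 0.4891


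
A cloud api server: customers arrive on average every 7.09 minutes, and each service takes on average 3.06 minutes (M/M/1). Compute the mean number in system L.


λ = 60/7.09 = 8.4626 /hr
μ = 60/3.06 = 19.6078 /hr
ρ = λ/μ = 8.4626/19.6078 = 0.4316
L = ρ/(1−ρ) = 0.4316/0.5684 = 0.7593

Final: 0.7593


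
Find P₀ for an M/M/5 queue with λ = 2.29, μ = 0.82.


a = λ/μ = 2.29/0.82 = 2.7927; ρ = a/c = 0.5585
Σ_{k=0}^{4} a^k/k! (terms k=0..4) = 1.00000 + 2.79268 + 3.89954 + 3.63006 + 2.53440 = 13.85668
Tail: a^5/(5!(1−ρ)) = 169.86666/(120·0.4415) = 3.20651
P₀ = 1/(13.85668 + 3.20651) = 1/17.06319 = 0.058606

Final: 0.058606


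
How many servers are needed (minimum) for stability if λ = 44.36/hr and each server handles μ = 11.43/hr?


Stability requires cμ > λ ⇔ c > λ/μ.
λ/μ = 44.36/11.43 = 3.8810
Minimum integer c = ⌊3.8810⌋ + 1 = 4
Check: 4·11.43 = 45.72 > 44.36, while 3·11.43 = 34.29 ≤ 44.36

Final: 4 servers


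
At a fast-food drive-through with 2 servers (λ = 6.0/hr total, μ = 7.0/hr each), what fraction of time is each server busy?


ρ = λ/(cμ) = 6.0/(2·7.0) = 6.0/14.00 = 0.4286

Final: 0.4286


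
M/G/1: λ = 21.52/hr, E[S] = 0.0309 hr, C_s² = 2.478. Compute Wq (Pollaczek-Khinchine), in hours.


ρ = λ·E[S] = 21.52·0.0309 = 0.6650
E[S²] = E[S]²(1+C_s²) = 0.0309²·(1+2.478) = 0.003321
Wq = λ·E[S²]/(2(1−ρ)) = 21.52·0.003321/(2·0.3350) = 0.10665 hr

Final: 0.10665 hr


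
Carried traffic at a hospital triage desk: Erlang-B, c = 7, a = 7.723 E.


B(7,7.723) = 0.292302 (Erlang-B)
Carried load = a(1 − B) = 7.723·(1 − 0.292302) = 7.723·0.707698 = 5.4655 E

Final: 5.4655 Erlangs


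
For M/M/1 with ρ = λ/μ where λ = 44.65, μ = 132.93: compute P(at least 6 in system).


ρ = 44.65/132.93 = 0.3359
P(N ≥ n) = ρ^n = 0.3359^6 = 0.001436

Final: 0.001436


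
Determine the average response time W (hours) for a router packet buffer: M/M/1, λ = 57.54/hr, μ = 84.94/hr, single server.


W = 1/(μ−λ) = 1/(84.94 − 57.54) = 1/27.40 = 0.03650 hr

Final: 0.03650 hr


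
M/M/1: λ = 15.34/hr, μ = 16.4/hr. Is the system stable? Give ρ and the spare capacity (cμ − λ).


Total capacity cμ = 1·16.4 = 16.40/hr
ρ = λ/(cμ) = 15.34/16.40 = 0.9354
Stable ⇔ ρ < 1: YES
Spare capacity = cμ − λ = 16.40 − 15.34 = 1.06/hr

Final: ρ = 0.9354; stable; margin = 1.06/hr


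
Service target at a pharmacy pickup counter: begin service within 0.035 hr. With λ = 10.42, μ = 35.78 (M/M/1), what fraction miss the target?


ρ = 10.42/35.78 = 0.2912
P(Wq > t) = ρ·e^{−(μ−λ)t} = 0.2912·e^{−0.8876}
= 0.2912·0.411643 = 0.119880

Final: 0.119880


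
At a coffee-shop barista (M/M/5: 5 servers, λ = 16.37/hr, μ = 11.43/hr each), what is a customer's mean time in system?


a = 1.4322; ρ = 0.2864; P₀ = 0.238488
Lq = P₀·a^c·ρ/(c!(1−ρ)²) = 0.006737
Wq = Lq/λ = 0.006737/16.37 = 0.0004115 hr
W = Wq + 1/μ = 0.0004115 + 0.08749 = 0.08790 hr

Final: 0.08790 hr


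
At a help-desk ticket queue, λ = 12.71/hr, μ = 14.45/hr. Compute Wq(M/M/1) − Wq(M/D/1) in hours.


ρ = 12.71/14.45 = 0.8796
Wq(M/M/1) = ρ/(μ−λ) = 0.8796/1.74 = 0.50551 hr
Wq(M/D/1) = ρ/(2(μ−λ)) = 0.25275 hr
Savings = 0.50551 − 0.25275 = 0.25275 hr

Final: 0.25275 hr


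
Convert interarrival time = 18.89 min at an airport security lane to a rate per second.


λ = 1/(interarrival time) in consistent units.
1 second = 0.0166667 min, so λ = 0.0166667/18.89 = 0.0008823 per second

Final: 0.0008823 /sec


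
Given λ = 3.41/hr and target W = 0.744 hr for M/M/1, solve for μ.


W = 1/(μ−λ) ⇒ μ − λ = 1/W = 1/0.744 = 1.3441
μ = λ + 1/W = 3.41 + 1.3441 = 4.7541 per hr

Final: 4.7541 /hr


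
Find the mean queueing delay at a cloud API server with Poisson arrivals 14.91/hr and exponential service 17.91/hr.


ρ = 14.91/17.91 = 0.8325
Wq = ρ/(μ−λ) = 0.8325/(17.91 − 14.91) = 0.8325/3.00 = 0.2775 hr

Final: 0.2775 hr


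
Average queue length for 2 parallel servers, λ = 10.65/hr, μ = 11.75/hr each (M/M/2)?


a = λ/μ = 0.9064; ρ = a/2 = 0.4532
P₀ = 0.376281
Lq = P₀·a^c·ρ / (c!·(1−ρ)²) = 0.376281·0.82153·0.4532/(2·0.29900)
= 0.23427

Final: 0.23427


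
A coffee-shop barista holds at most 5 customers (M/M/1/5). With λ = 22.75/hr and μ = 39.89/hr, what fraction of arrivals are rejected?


ρ = λ/μ = 22.75/39.89 = 0.5703
P_K = (1−ρ)ρ^K/(1−ρ^(K+1)) = (0.4297·0.060337)/(1 − 0.034412)
= 0.025926/0.965588 = 0.026850

Final: 0.026850


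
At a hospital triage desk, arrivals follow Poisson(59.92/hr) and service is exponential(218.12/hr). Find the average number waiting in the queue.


ρ = 59.92/218.12 = 0.2747
Lq = ρ²/(1−ρ) = 0.07547/0.7253 = 0.1040

Final: 0.1040


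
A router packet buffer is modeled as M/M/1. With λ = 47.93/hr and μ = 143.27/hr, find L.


ρ = λ/μ = 47.93/143.27 = 0.3345
L = ρ/(1−ρ) = 0.3345/(1 − 0.3345) = 0.3345/0.6655 = 0.5027

Final: 0.5027


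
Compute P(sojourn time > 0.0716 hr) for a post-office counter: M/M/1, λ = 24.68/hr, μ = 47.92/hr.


W ~ Exponential(μ−λ) for M/M/1.
μ − λ = 47.92 − 24.68 = 23.2400
P(W > t) = e^{−(μ−λ)t} = e^{−1.6640} = 0.189383

Final: 0.189383


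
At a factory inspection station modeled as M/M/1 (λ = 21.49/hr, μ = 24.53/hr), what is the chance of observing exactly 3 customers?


ρ = 21.49/24.53 = 0.8761
P_n = (1−ρ)·ρ^n = (1 − 0.8761)·0.8761^3 = 0.1239·0.672383 = 0.083328

Final: 0.083328


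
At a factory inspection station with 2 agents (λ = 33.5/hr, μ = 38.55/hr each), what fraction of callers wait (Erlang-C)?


a = λ/μ = 0.8690; ρ = a/2 = 0.4345
P₀ = 0.394213 (from M/M/c formula)
C(c,a) = [a^c/(c!(1−ρ))]·P₀ = [0.75516/(2·0.5655)]·0.394213
= 0.66770·0.394213 = 0.263215

Final: 0.263215


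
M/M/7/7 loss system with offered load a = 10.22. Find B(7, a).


B(c,a) = (a^c/c!) / Σ_{k=0}^{c} a^k/k!
a^7/7! = 2310.605135
Σ terms (k=0..7): 1.00000 + 10.22000 + 52.22420 + 177.91044 + 454.56118 + 929.12305 + 1582.60626 + 2310.60513 = 5518.250258
B = 2310.605135/5518.250258 = 0.418721

Final: 0.418721


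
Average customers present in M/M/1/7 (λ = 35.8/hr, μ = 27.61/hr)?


ρ = 35.8/27.61 = 1.2966
L = ρ[1 − (K+1)ρ^K + Kρ^(K+1)] / [(1−ρ)(1−ρ^(K+1))]
Numerator: 1.2966·(1 − 8·6.161924 + 7·7.989746) = 9.896966
Denominator: (-0.2966)·(-6.989746) = 2.073380
L = 9.896966/2.073380 = 4.7733

Final: 4.7733


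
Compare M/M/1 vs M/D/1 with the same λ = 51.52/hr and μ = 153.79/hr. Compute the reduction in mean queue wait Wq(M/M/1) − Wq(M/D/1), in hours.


ρ = 51.52/153.79 = 0.3350
Wq(M/M/1) = ρ/(μ−λ) = 0.3350/102.27 = 0.003276 hr
Wq(M/D/1) = ρ/(2(μ−λ)) = 0.001638 hr
Savings = 0.003276 − 0.001638 = 0.001638 hr

Final: 0.001638 hr


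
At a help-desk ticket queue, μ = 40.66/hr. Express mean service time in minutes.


Mean service time = 1/μ = 1/40.66 hour = 0.02459 hour
In minutes: 0.02459 × 60 = 1.4757 min

Final: 1.4757 min


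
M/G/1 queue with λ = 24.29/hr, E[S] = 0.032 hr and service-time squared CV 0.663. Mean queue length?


ρ = λ·E[S] = 24.29·0.032 = 0.7773
Lq = ρ²(1+C_s²)/(2(1−ρ)) = 0.6042·(1+0.663)/(2·0.2227)
= 0.6042·1.6630/0.4454 = 2.25558

Final: 2.25558


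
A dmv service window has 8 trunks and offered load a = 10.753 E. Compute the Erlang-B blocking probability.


B(c,a) = (a^c/c!) / Σ_{k=0}^{c} a^k/k!
a^8/8! = 4433.193043
Σ terms (k=0..8): 1.00000 + 10.75300 + 57.81350 + 207.22287 + 557.06688 + 1198.02804 + 2147.06592 + 3298.19998 + 4433.19304 = 11910.343238
B = 4433.193043/11910.343238 = 0.372214

Final: 0.372214


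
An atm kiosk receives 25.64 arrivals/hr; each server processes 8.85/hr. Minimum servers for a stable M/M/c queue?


Stability requires cμ > λ ⇔ c > λ/μ.
λ/μ = 25.64/8.85 = 2.8972
Minimum integer c = ⌊2.8972⌋ + 1 = 3
Check: 3·8.85 = 26.55 > 25.64, while 2·8.85 = 17.70 ≤ 25.64

Final: 3 servers


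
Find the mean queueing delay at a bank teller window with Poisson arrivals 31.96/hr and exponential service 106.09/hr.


ρ = 31.96/106.09 = 0.3013
Wq = ρ/(μ−λ) = 0.3013/(106.09 − 31.96) = 0.3013/74.13 = 0.004064 hr

Final: 0.004064 hr


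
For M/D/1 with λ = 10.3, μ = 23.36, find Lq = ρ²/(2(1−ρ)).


ρ = 10.3/23.36 = 0.4409
M/D/1: Lq = ρ²/(2(1−ρ)) = 0.1944/(2·0.5591) = 0.17387

Final: 0.17387


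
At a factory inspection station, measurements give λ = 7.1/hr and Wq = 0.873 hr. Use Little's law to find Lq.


Lq = λWq = 7.1·0.873 = 6.1983

Final: 6.1983


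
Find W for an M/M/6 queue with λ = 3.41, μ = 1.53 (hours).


a = 2.2288; ρ = 0.3715; P₀ = 0.107355
Lq = P₀·a^c·ρ/(c!(1−ρ)²) = 0.01718
Wq = Lq/λ = 0.01718/3.41 = 0.005039 hr
W = Wq + 1/μ = 0.005039 + 0.65359 = 0.65863 hr

Final: 0.65863 hr


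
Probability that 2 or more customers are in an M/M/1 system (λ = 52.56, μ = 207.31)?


ρ = 52.56/207.31 = 0.2535
P(N ≥ n) = ρ^n = 0.2535^2 = 0.064279

Final: 0.064279


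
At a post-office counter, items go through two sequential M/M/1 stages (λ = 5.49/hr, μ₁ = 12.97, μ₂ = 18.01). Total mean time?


Each node sees arrival rate λ = 5.49/hr (tandem ⇒ throughput preserved).
W₁ = 1/(μ₁−λ) = 1/(12.97−5.49) = 0.13369 hr
W₂ = 1/(μ₂−λ) = 1/(18.01−5.49) = 0.07987 hr
W_total = W₁ + W₂ = 0.13369 + 0.07987 = 0.21356 hr

Final: 0.21356 hr


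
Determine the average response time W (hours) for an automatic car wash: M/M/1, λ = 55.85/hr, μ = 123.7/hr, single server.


W = 1/(μ−λ) = 1/(123.7 − 55.85) = 1/67.85 = 0.01474 hr

Final: 0.01474 hr


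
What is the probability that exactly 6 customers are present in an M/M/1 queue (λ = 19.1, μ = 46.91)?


ρ = 19.1/46.91 = 0.4072
P_n = (1−ρ)·ρ^n = (1 − 0.4072)·0.4072^6 = 0.5928·0.004556 = 0.002701

Final: 0.002701


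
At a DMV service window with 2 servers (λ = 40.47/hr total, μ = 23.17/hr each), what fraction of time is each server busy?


ρ = λ/(cμ) = 40.47/(2·23.17) = 40.47/46.34 = 0.8733

Final: 0.8733


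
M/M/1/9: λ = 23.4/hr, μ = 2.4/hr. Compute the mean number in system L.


ρ = 23.4/2.4 = 9.7500
L = ρ[1 − (K+1)ρ^K + Kρ^(K+1)] / [(1−ρ)(1−ρ^(K+1))]
Numerator: 9.7500·(1 − 10·796235508.570705 + 9·7763296208.564378) = 603596280225.630493
Denominator: (-8.7500)·(-7763296207.564378) = 67928841816.188309
L = 603596280225.630493/67928841816.188309 = 8.8857

Final: 8.8857


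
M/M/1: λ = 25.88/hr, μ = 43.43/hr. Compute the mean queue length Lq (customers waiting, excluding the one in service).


ρ = 25.88/43.43 = 0.5959
Lq = ρ²/(1−ρ) = 0.3551/0.4041 = 0.8787

Final: 0.8787


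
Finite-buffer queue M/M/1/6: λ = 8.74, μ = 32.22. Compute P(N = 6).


ρ = λ/μ = 8.74/32.22 = 0.2713
P_K = (1−ρ)ρ^K/(1−ρ^(K+1)) = (0.7287·0.0003984)/(1 − 0.0001081)
= 0.0002903/0.999892 = 0.0002904

Final: 0.0002904


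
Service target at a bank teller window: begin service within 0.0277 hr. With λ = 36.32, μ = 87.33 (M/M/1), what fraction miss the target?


ρ = 36.32/87.33 = 0.4159
P(Wq > t) = ρ·e^{−(μ−λ)t} = 0.4159·e^{−1.4130}
= 0.4159·0.243418 = 0.101236

Final: 0.101236


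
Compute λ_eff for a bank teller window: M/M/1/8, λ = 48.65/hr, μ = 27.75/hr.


ρ = 1.7532; P_K = (1−ρ)ρ^8/(1−ρ^9) = 0.432363
λ_eff = λ(1 − P_K) = 48.65·(1 − 0.432363) = 48.65·0.567637 = 27.6156 /hr

Final: 27.6156 /hr


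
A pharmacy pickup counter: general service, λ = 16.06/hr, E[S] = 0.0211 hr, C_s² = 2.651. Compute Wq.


ρ = λ·E[S] = 16.06·0.0211 = 0.3389
E[S²] = E[S]²(1+C_s²) = 0.0211²·(1+2.651) = 0.001625
Wq = λ·E[S²]/(2(1−ρ)) = 16.06·0.001625/(2·0.6611) = 0.01974 hr

Final: 0.01974 hr


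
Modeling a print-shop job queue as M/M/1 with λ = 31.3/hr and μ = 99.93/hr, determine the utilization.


ρ = λ/μ = 31.3/99.93 = 0.3132

Final: 0.3132


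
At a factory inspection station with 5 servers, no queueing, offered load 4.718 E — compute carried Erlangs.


B(5,4.718) = 0.261568 (Erlang-B)
Carried load = a(1 − B) = 4.718·(1 − 0.261568) = 4.718·0.738432 = 3.4839 E

Final: 3.4839 Erlangs


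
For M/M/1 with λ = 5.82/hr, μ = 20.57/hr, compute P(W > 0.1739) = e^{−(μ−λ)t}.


W ~ Exponential(μ−λ) for M/M/1.
μ − λ = 20.57 − 5.82 = 14.7500
P(W > t) = e^{−(μ−λ)t} = e^{−2.5650} = 0.076917

Final: 0.076917


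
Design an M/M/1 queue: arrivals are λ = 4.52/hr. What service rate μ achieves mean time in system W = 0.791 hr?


W = 1/(μ−λ) ⇒ μ − λ = 1/W = 1/0.791 = 1.2642
μ = λ + 1/W = 4.52 + 1.2642 = 5.7842 per hr

Final: 5.7842 /hr


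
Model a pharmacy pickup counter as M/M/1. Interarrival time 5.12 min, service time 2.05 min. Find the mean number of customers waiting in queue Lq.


λ = 60/5.12 = 11.7188 /hr
μ = 60/2.05 = 29.2683 /hr
ρ = λ/μ = 11.7188/29.2683 = 0.4004
Lq = ρ²/(1−ρ) = 0.1603/0.5996 = 0.2674

Final: 0.2674


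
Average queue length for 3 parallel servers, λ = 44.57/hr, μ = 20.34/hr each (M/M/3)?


a = λ/μ = 2.1912; ρ = a/3 = 0.7304
P₀ = 0.082667
Lq = P₀·a^c·ρ / (c!·(1−ρ)²) = 0.082667·10.52144·0.7304/(6·0.07268)
= 1.45692

Final: 1.45692


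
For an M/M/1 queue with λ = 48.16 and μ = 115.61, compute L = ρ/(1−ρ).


ρ = λ/μ = 48.16/115.61 = 0.4166
L = ρ/(1−ρ) = 0.4166/(1 − 0.4166) = 0.4166/0.5834 = 0.7140

Final: 0.7140


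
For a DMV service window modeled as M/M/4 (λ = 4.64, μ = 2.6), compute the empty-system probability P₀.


a = λ/μ = 4.64/2.6 = 1.7846; ρ = a/c = 0.4462
Σ_{k=0}^{3} a^k/k! (terms k=0..3) = 1.00000 + 1.78462 + 1.59243 + 0.94729 = 5.32433
Tail: a^4/(4!(1−ρ)) = 10.14328/(24·0.5538) = 0.76309
P₀ = 1/(5.32433 + 0.76309) = 1/6.08742 = 0.164273

Final: 0.164273


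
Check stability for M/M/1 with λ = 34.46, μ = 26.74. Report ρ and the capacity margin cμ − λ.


Total capacity cμ = 1·26.74 = 26.74/hr
ρ = λ/(cμ) = 34.46/26.74 = 1.2887
Stable ⇔ ρ < 1: NO
Spare capacity = cμ − λ = 26.74 − 34.46 = -7.72/hr

Final: ρ = 1.2887; unstable; margin = -7.72/hr


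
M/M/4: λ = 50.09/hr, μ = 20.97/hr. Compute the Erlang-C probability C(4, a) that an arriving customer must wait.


a = λ/μ = 2.3887; ρ = a/4 = 0.5972
P₀ = 0.084174 (from M/M/c formula)
C(c,a) = [a^c/(c!(1−ρ))]·P₀ = [32.55445/(24·0.4028)]·0.084174
= 3.36720·0.084174 = 0.283431

Final: 0.283431


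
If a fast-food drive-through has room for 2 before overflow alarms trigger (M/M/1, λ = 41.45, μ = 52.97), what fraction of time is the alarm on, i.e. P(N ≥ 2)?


ρ = 41.45/52.97 = 0.7825
P(N ≥ n) = ρ^n = 0.7825^2 = 0.612335

Final: 0.612335


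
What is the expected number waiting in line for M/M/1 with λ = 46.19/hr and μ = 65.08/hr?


ρ = 46.19/65.08 = 0.7097
Lq = ρ²/(1−ρ) = 0.5037/0.2903 = 1.7355

Final: 1.7355


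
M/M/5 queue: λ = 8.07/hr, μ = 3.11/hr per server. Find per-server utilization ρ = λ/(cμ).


ρ = λ/(cμ) = 8.07/(5·3.11) = 8.07/15.55 = 0.5190

Final: 0.5190


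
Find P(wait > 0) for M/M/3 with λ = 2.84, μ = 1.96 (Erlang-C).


a = λ/μ = 1.4490; ρ = a/3 = 0.4830
P₀ = 0.223241 (from M/M/c formula)
C(c,a) = [a^c/(c!(1−ρ))]·P₀ = [3.04219/(6·0.5170)]·0.223241
= 0.98071·0.223241 = 0.218934

Final: 0.218934


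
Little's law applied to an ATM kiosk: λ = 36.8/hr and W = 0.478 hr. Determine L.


L = λW = 36.8·0.478 = 17.5904

Final: 17.5904


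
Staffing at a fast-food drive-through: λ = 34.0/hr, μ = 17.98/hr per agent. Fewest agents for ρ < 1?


Stability requires cμ > λ ⇔ c > λ/μ.
λ/μ = 34.0/17.98 = 1.8910
Minimum integer c = ⌊1.8910⌋ + 1 = 2
Check: 2·17.98 = 35.96 > 34.0, while 1·17.98 = 17.98 ≤ 34.0

Final: 2 servers


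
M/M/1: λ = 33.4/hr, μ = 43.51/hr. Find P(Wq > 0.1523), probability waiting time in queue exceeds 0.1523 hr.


ρ = 33.4/43.51 = 0.7676
P(Wq > t) = ρ·e^{−(μ−λ)t} = 0.7676·e^{−1.5398}
= 0.7676·0.214434 = 0.164608

Final: 0.164608


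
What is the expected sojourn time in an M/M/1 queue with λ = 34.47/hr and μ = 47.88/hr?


W = 1/(μ−λ) = 1/(47.88 − 34.47) = 1/13.41 = 0.07457 hr

Final: 0.07457 hr


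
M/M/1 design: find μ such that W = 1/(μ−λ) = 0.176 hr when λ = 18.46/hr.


W = 1/(μ−λ) ⇒ μ − λ = 1/W = 1/0.176 = 5.6818
μ = λ + 1/W = 18.46 + 5.6818 = 24.1418 per hr

Final: 24.1418 /hr


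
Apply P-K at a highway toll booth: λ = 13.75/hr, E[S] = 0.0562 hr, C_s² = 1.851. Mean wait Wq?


ρ = λ·E[S] = 13.75·0.0562 = 0.7728
E[S²] = E[S]²(1+C_s²) = 0.0562²·(1+1.851) = 0.009005
Wq = λ·E[S²]/(2(1−ρ)) = 13.75·0.009005/(2·0.2272) = 0.27242 hr

Final: 0.27242 hr


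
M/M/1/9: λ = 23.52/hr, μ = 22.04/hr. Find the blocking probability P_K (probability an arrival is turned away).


ρ = λ/μ = 23.52/22.04 = 1.0672
P_K = (1−ρ)ρ^K/(1−ρ^(K+1)) = (-0.06715·1.794864)/(1 − 1.915390)
= -0.120526/-0.915390 = 0.131667

Final: 0.131667


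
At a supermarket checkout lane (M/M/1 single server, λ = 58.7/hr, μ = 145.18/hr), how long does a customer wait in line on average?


ρ = 58.7/145.18 = 0.4043
Wq = ρ/(μ−λ) = 0.4043/(145.18 − 58.7) = 0.4043/86.48 = 0.004675 hr

Final: 0.004675 hr


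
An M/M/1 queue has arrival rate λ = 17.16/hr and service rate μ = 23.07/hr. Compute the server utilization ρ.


ρ = λ/μ = 17.16/23.07 = 0.7438

Final: 0.7438


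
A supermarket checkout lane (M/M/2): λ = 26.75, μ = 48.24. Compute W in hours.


a = 0.5545; ρ = 0.2773; P₀ = 0.565852
Lq = P₀·a^c·ρ/(c!(1−ρ)²) = 0.04618
Wq = Lq/λ = 0.04618/26.75 = 0.001726 hr
W = Wq + 1/μ = 0.001726 + 0.02073 = 0.02246 hr

Final: 0.02246 hr


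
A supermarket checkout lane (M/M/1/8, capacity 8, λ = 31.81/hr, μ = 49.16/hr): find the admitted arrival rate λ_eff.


ρ = 0.6471; P_K = (1−ρ)ρ^8/(1−ρ^9) = 0.011067
λ_eff = λ(1 − P_K) = 31.81·(1 − 0.011067) = 31.81·0.988933 = 31.4580 /hr

Final: 31.4580 /hr


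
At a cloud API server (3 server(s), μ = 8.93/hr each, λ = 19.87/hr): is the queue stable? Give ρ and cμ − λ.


Total capacity cμ = 3·8.93 = 26.79/hr
ρ = λ/(cμ) = 19.87/26.79 = 0.7417
Stable ⇔ ρ < 1: YES
Spare capacity = cμ − λ = 26.79 − 19.87 = 6.92/hr

Final: ρ = 0.7417; stable; margin = 6.92/hr


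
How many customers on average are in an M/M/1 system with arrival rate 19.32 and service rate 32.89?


ρ = λ/μ = 19.32/32.89 = 0.5874
L = ρ/(1−ρ) = 0.5874/(1 − 0.5874) = 0.5874/0.4126 = 1.4237

Final: 1.4237


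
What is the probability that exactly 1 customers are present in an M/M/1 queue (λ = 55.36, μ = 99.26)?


ρ = 55.36/99.26 = 0.5577
P_n = (1−ρ)·ρ^n = (1 − 0.5577)·0.5577^1 = 0.4423·0.557727 = 0.246668

Final: 0.246668


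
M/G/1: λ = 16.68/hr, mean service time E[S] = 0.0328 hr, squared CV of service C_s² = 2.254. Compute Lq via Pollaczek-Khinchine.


ρ = λ·E[S] = 16.68·0.0328 = 0.5471
Lq = ρ²(1+C_s²)/(2(1−ρ)) = 0.2993·(1+2.254)/(2·0.4529)
= 0.2993·3.2540/0.9058 = 1.07530

Final: 1.07530


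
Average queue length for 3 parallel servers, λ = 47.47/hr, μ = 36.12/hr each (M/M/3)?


a = λ/μ = 1.3142; ρ = a/3 = 0.4381
P₀ = 0.259666
Lq = P₀·a^c·ρ / (c!·(1−ρ)²) = 0.259666·2.26994·0.4381/(6·0.31576)
= 0.13629

Final: 0.13629


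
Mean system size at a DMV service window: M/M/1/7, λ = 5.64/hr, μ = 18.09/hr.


ρ = 5.64/18.09 = 0.3118
L = ρ[1 − (K+1)ρ^K + Kρ^(K+1)] / [(1−ρ)(1−ρ^(K+1))]
Numerator: 0.3118·(1 − 8·0.0002863 + 7·0.00008927) = 0.311255
Denominator: (0.6882)·(0.999911) = 0.688164
L = 0.311255/0.688164 = 0.4523

Final: 0.4523


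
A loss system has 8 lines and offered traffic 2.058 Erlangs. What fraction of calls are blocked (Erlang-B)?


B(c,a) = (a^c/c!) / Σ_{k=0}^{c} a^k/k!
a^8/8! = 0.007981
Σ terms (k=0..8): 1.00000 + 2.05800 + 2.11768 + 1.45273 + 0.74743 + 0.30764 + 0.10552 + 0.03102 + 0.007981 = 7.828009
B = 0.007981/7.828009 = 0.001020

Final: 0.001020


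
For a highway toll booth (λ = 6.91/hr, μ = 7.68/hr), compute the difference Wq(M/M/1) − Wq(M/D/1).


ρ = 6.91/7.68 = 0.8997
Wq(M/M/1) = ρ/(μ−λ) = 0.8997/0.7700 = 1.16849 hr
Wq(M/D/1) = ρ/(2(μ−λ)) = 0.58425 hr
Savings = 1.16849 − 0.58425 = 0.58425 hr

Final: 0.58425 hr


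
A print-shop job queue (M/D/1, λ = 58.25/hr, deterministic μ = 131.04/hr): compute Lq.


ρ = 58.25/131.04 = 0.4445
M/D/1: Lq = ρ²/(2(1−ρ)) = 0.1976/(2·0.5555) = 0.17786

Final: 0.17786


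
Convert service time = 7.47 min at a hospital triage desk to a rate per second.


μ = 1/(service time) in consistent units.
1 second = 0.0166667 min, so μ = 0.0166667/7.47 = 0.002231 per second

Final: 0.002231 /sec


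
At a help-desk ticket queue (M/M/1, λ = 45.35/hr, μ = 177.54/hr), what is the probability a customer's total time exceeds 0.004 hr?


W ~ Exponential(μ−λ) for M/M/1.
μ − λ = 177.54 − 45.35 = 132.1900
P(W > t) = e^{−(μ−λ)t} = e^{−0.5288} = 0.589335

Final: 0.589335


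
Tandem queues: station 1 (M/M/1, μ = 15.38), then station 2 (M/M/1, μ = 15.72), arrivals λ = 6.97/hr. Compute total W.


Each node sees arrival rate λ = 6.97/hr (tandem ⇒ throughput preserved).
W₁ = 1/(μ₁−λ) = 1/(15.38−6.97) = 0.11891 hr
W₂ = 1/(μ₂−λ) = 1/(15.72−6.97) = 0.11429 hr
W_total = W₁ + W₂ = 0.11891 + 0.11429 = 0.23319 hr

Final: 0.23319 hr


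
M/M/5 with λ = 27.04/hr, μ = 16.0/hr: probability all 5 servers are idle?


a = λ/μ = 27.04/16.0 = 1.6900; ρ = a/c = 0.3380
Σ_{k=0}^{4} a^k/k! (terms k=0..4) = 1.00000 + 1.69000 + 1.42805 + 0.80447 + 0.33989 = 5.26241
Tail: a^5/(5!(1−ρ)) = 13.78585/(120·0.6620) = 0.17354
P₀ = 1/(5.26241 + 0.17354) = 1/5.43594 = 0.183961

Final: 0.183961


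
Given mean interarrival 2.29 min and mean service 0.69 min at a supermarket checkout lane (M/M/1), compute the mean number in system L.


λ = 60/2.29 = 26.2009 /hr
μ = 60/0.69 = 86.9565 /hr
ρ = λ/μ = 26.2009/86.9565 = 0.3013
L = ρ/(1−ρ) = 0.3013/0.6987 = 0.4312

Final: 0.4312


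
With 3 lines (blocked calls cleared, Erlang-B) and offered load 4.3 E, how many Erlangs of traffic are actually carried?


B(3,4.3) = 0.476726 (Erlang-B)
Carried load = a(1 − B) = 4.3·(1 − 0.476726) = 4.3·0.523274 = 2.2501 E

Final: 2.2501 Erlangs


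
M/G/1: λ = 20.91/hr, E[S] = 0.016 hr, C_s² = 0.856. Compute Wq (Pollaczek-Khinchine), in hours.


ρ = λ·E[S] = 20.91·0.016 = 0.3346
E[S²] = E[S]²(1+C_s²) = 0.016²·(1+0.856) = 0.0004751
Wq = λ·E[S²]/(2(1−ρ)) = 20.91·0.0004751/(2·0.6654) = 0.007465 hr

Final: 0.007465 hr


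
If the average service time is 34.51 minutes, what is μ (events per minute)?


μ = 1/(service time) in consistent units.
1 minute = 1 min, so μ = 1/34.51 = 0.02898 per minute

Final: 0.02898 /min


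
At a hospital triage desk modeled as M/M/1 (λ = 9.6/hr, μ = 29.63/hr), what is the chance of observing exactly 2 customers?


ρ = 9.6/29.63 = 0.3240
P_n = (1−ρ)·ρ^n = (1 − 0.3240)·0.3240^2 = 0.6760·0.104973 = 0.070962

Final: 0.070962


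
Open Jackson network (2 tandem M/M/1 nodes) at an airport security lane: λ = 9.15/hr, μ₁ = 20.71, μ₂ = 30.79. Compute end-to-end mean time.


Each node sees arrival rate λ = 9.15/hr (tandem ⇒ throughput preserved).
W₁ = 1/(μ₁−λ) = 1/(20.71−9.15) = 0.08651 hr
W₂ = 1/(μ₂−λ) = 1/(30.79−9.15) = 0.04621 hr
W_total = W₁ + W₂ = 0.08651 + 0.04621 = 0.13272 hr

Final: 0.13272 hr


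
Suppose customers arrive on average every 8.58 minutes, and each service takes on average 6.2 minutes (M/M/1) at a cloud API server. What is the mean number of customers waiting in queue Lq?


λ = 60/8.58 = 6.9930 /hr
μ = 60/6.2 = 9.6774 /hr
ρ = λ/μ = 6.9930/9.6774 = 0.7226
Lq = ρ²/(1−ρ) = 0.5222/0.2774 = 1.8824

Final: 1.8824


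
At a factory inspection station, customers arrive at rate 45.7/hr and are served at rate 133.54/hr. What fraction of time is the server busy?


ρ = λ/μ = 45.7/133.54 = 0.3422

Final: 0.3422


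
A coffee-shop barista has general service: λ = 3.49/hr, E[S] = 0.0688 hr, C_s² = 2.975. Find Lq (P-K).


ρ = λ·E[S] = 3.49·0.0688 = 0.2401
Lq = ρ²(1+C_s²)/(2(1−ρ)) = 0.05765·(1+2.975)/(2·0.7599)
= 0.05765·3.9750/1.5198 = 0.15079

Final: 0.15079


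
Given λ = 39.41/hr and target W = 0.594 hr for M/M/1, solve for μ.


W = 1/(μ−λ) ⇒ μ − λ = 1/W = 1/0.594 = 1.6835
μ = λ + 1/W = 39.41 + 1.6835 = 41.0935 per hr

Final: 41.0935 /hr


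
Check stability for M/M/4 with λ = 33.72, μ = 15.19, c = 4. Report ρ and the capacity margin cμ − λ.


Total capacity cμ = 4·15.19 = 60.76/hr
ρ = λ/(cμ) = 33.72/60.76 = 0.5550
Stable ⇔ ρ < 1: YES
Spare capacity = cμ − λ = 60.76 − 33.72 = 27.04/hr

Final: ρ = 0.5550; stable; margin = 27.04/hr


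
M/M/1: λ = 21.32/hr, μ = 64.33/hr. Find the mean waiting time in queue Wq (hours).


ρ = 21.32/64.33 = 0.3314
Wq = ρ/(μ−λ) = 0.3314/(64.33 − 21.32) = 0.3314/43.01 = 0.007706 hr

Final: 0.007706 hr


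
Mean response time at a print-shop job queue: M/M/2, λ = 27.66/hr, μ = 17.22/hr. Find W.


a = 1.6063; ρ = 0.8031; P₀ = 0.109179
Lq = P₀·a^c·ρ/(c!(1−ρ)²) = 2.91878
Wq = Lq/λ = 2.91878/27.66 = 0.10552 hr
W = Wq + 1/μ = 0.10552 + 0.05807 = 0.16360 hr

Final: 0.16360 hr


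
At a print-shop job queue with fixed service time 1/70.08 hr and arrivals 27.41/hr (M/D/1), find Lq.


ρ = 27.41/70.08 = 0.3911
M/D/1: Lq = ρ²/(2(1−ρ)) = 0.1530/(2·0.6089) = 0.12562

Final: 0.12562


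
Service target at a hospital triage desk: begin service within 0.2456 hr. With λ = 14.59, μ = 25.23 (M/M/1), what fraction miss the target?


ρ = 14.59/25.23 = 0.5783
P(Wq > t) = ρ·e^{−(μ−λ)t} = 0.5783·e^{−2.6132}
= 0.5783·0.073301 = 0.042388

Final: 0.042388


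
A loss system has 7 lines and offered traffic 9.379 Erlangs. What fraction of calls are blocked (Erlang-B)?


B(c,a) = (a^c/c!) / Σ_{k=0}^{c} a^k/k!
a^7/7! = 1266.675045
Σ terms (k=0..7): 1.00000 + 9.37900 + 43.98282 + 137.50496 + 322.41475 + 604.78559 + 945.38067 + 1266.67505 = 3331.122832
B = 1266.675045/3331.122832 = 0.380255

Final: 0.380255


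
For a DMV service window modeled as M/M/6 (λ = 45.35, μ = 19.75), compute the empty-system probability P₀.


a = λ/μ = 45.35/19.75 = 2.2962; ρ = a/c = 0.3827
Σ_{k=0}^{5} a^k/k! (terms k=0..5) = 1.00000 + 2.29620 + 2.63627 + 2.01781 + 1.15832 + 0.53195 = 9.64055
Tail: a^6/(6!(1−ρ)) = 146.57542/(720·0.6173) = 0.32979
P₀ = 1/(9.64055 + 0.32979) = 1/9.97034 = 0.100297

Final: 0.100297


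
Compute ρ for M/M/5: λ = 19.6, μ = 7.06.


ρ = λ/(cμ) = 19.6/(5·7.06) = 19.6/35.30 = 0.5552

Final: 0.5552


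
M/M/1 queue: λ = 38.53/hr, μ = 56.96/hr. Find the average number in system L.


ρ = λ/μ = 38.53/56.96 = 0.6764
L = ρ/(1−ρ) = 0.6764/(1 − 0.6764) = 0.6764/0.3236 = 2.0906

Final: 2.0906


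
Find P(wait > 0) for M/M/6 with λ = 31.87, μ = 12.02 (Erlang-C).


a = λ/μ = 2.6514; ρ = a/6 = 0.4419
P₀ = 0.069985 (from M/M/c formula)
C(c,a) = [a^c/(c!(1−ρ))]·P₀ = [347.42861/(720·0.5581)]·0.069985
= 0.86462·0.069985 = 0.060510

Final: 0.060510


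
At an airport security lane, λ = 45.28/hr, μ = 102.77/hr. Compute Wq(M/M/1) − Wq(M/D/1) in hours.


ρ = 45.28/102.77 = 0.4406
Wq(M/M/1) = ρ/(μ−λ) = 0.4406/57.49 = 0.007664 hr
Wq(M/D/1) = ρ/(2(μ−λ)) = 0.003832 hr
Savings = 0.007664 − 0.003832 = 0.003832 hr

Final: 0.003832 hr


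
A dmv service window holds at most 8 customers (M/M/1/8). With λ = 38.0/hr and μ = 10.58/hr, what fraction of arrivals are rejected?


ρ = λ/μ = 38.0/10.58 = 3.5917
P_K = (1−ρ)ρ^K/(1−ρ^(K+1)) = (-2.5917·27693.856107)/(1 − 99467.536111)
= -71773.680004/-99466.536111 = 0.721586

Final: 0.721586


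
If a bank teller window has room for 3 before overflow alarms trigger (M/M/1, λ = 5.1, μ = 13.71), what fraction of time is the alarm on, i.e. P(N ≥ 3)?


ρ = 5.1/13.71 = 0.3720
P(N ≥ n) = ρ^n = 0.3720^3 = 0.051475

Final: 0.051475


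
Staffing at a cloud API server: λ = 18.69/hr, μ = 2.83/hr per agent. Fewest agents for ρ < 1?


Stability requires cμ > λ ⇔ c > λ/μ.
λ/μ = 18.69/2.83 = 6.6042
Minimum integer c = ⌊6.6042⌋ + 1 = 7
Check: 7·2.83 = 19.81 > 18.69, while 6·2.83 = 16.98 ≤ 18.69

Final: 7 servers


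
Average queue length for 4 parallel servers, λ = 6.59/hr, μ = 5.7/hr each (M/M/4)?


a = λ/μ = 1.1561; ρ = a/4 = 0.2890
P₀ = 0.313800
Lq = P₀·a^c·ρ / (c!·(1−ρ)²) = 0.313800·1.78666·0.2890/(24·0.50547)
= 0.01336

Final: 0.01336


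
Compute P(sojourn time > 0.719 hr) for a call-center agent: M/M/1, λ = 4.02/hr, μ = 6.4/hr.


W ~ Exponential(μ−λ) for M/M/1.
μ − λ = 6.4 − 4.02 = 2.3800
P(W > t) = e^{−(μ−λ)t} = e^{−1.7112} = 0.180645

Final: 0.180645


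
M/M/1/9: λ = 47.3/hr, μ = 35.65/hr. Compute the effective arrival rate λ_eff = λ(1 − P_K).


ρ = 1.3268; P_K = (1−ρ)ρ^9/(1−ρ^10) = 0.261786
λ_eff = λ(1 − P_K) = 47.3·(1 − 0.261786) = 47.3·0.738214 = 34.9175 /hr

Final: 34.9175 /hr


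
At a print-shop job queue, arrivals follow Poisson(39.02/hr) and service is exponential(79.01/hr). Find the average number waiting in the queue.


ρ = 39.02/79.01 = 0.4939
Lq = ρ²/(1−ρ) = 0.2439/0.5061 = 0.4819

Final: 0.4819


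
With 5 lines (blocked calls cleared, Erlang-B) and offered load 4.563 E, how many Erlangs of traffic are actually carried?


B(5,4.563) = 0.248426 (Erlang-B)
Carried load = a(1 − B) = 4.563·(1 − 0.248426) = 4.563·0.751574 = 3.4294 E

Final: 3.4294 Erlangs


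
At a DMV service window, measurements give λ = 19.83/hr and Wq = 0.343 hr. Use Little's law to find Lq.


Lq = λWq = 19.83·0.343 = 6.8017

Final: 6.8017


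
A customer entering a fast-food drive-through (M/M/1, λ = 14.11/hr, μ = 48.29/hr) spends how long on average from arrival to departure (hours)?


W = 1/(μ−λ) = 1/(48.29 − 14.11) = 1/34.18 = 0.02926 hr

Final: 0.02926 hr


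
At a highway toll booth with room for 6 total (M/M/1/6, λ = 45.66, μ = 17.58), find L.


ρ = 45.66/17.58 = 2.5973
L = ρ[1 − (K+1)ρ^K + Kρ^(K+1)] / [(1−ρ)(1−ρ^(K+1))]
Numerator: 2.5973·(1 − 7·306.974442 + 6·797.295394) = 6846.276160
Denominator: (-1.5973)·(-796.295394) = 1271.898444
L = 6846.276160/1271.898444 = 5.3827

Final: 5.3827


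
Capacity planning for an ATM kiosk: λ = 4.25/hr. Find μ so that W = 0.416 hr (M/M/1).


W = 1/(μ−λ) ⇒ μ − λ = 1/W = 1/0.416 = 2.4038
μ = λ + 1/W = 4.25 + 2.4038 = 6.6538 per hr

Final: 6.6538 /hr


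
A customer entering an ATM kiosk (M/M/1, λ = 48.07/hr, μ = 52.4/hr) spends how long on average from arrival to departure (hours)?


W = 1/(μ−λ) = 1/(52.4 − 48.07) = 1/4.33 = 0.2309 hr

Final: 0.2309 hr


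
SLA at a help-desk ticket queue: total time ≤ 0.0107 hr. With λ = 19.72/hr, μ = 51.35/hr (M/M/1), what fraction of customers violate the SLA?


W ~ Exponential(μ−λ) for M/M/1.
μ − λ = 51.35 − 19.72 = 31.6300
P(W > t) = e^{−(μ−λ)t} = e^{−0.3384} = 0.712881

Final: 0.712881


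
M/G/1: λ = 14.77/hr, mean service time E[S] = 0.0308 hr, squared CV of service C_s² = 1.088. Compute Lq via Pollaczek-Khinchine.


ρ = λ·E[S] = 14.77·0.0308 = 0.4549
Lq = ρ²(1+C_s²)/(2(1−ρ)) = 0.2069·(1+1.088)/(2·0.5451)
= 0.2069·2.0880/1.0902 = 0.39637

Final: 0.39637


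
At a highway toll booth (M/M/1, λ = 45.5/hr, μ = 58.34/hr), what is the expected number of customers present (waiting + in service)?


ρ = λ/μ = 45.5/58.34 = 0.7799
L = ρ/(1−ρ) = 0.7799/(1 − 0.7799) = 0.7799/0.2201 = 3.5436

Final: 3.5436


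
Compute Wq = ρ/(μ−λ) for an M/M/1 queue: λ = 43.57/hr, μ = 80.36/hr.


ρ = 43.57/80.36 = 0.5422
Wq = ρ/(μ−λ) = 0.5422/(80.36 − 43.57) = 0.5422/36.79 = 0.01474 hr

Final: 0.01474 hr


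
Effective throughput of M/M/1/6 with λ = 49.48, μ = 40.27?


ρ = 1.2287; P_K = (1−ρ)ρ^6/(1−ρ^7) = 0.243798
λ_eff = λ(1 − P_K) = 49.48·(1 − 0.243798) = 49.48·0.756202 = 37.4169 /hr

Final: 37.4169 /hr


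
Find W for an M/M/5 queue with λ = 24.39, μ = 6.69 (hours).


a = 3.6457; ρ = 0.7291; P₀ = 0.021485
Lq = P₀·a^c·ρ/(c!(1−ρ)²) = 1.14612
Wq = Lq/λ = 1.14612/24.39 = 0.04699 hr
W = Wq + 1/μ = 0.04699 + 0.14948 = 0.19647 hr

Final: 0.19647 hr


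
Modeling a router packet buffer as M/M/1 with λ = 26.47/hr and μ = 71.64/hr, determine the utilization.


ρ = λ/μ = 26.47/71.64 = 0.3695

Final: 0.3695


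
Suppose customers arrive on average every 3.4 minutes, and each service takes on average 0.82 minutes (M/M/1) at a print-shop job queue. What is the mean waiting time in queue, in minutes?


λ = 60/3.4 = 17.6471 /hr
μ = 60/0.82 = 73.1707 /hr
ρ = λ/μ = 17.6471/73.1707 = 0.2412
Wq = ρ/(μ−λ) = 0.2412/(73.1707−17.6471) = 0.004344 hr
In minutes: 0.004344·60 = 0.2606 min

Final: 0.2606 min
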